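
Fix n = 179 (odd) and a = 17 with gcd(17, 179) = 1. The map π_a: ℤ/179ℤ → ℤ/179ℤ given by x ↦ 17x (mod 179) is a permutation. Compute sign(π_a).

+1

Trace 144: π^k(144) = [144, 121, 88, 64, 14, 59, 108] for k=0..6.
3 cycles of lengths [89, 89, 1].
With 3 cycles on 179 points, sign = (−1)^{179−3} = +1.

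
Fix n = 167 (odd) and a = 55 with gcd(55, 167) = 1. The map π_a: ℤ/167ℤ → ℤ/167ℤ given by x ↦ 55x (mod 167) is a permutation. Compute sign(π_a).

-1

Start at x=159: 159 → 61 → 15 → 157 → 118 → 144 → 71 → … (one orbit).
2 cycles of lengths [166, 1].
2 cycles on 167: each ℓ→(−1)^(ℓ−1), product (−1)^165 = -1.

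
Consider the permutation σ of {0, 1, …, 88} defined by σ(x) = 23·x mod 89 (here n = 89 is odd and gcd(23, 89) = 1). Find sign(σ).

-1

Orbit of 71 under x↦23x: [71, 31, 1, 23, 84, 63, 25]… (length divides ord_89(23)).
2 cycles of lengths [88, 1].
89 − 2 = 87 transpositions; sign(π) = (−1)^87 = -1.
(23|89)_J = -1 (Zolotarev's lemma cross-check).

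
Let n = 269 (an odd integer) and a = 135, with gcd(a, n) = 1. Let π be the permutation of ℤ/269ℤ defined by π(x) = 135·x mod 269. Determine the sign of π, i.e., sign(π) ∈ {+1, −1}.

-1

Trace 86: π^k(86) = [86, 43, 156, 78, 39, 154, 77] for k=0..6.
π_135 has 2 disjoint cycles with lengths [268, 1] on {0,…,268}.
n − c = 269 − 2 = 267; sign = (−1)^267 = -1.
Via Zolotarev, sign(π_{135}) = (135|269) = -1.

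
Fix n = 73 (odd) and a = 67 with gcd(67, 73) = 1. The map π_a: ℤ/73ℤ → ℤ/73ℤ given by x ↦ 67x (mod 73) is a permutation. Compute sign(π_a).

+1

Start at x=8: 8 → 25 → 69 → 24 → 2 → 61 → 72 → … (one orbit).
Cycle type of π: 36×2 + 1; total 3 cycles.
n − c = 73 − 3 = 70; sign = (−1)^70 = +1.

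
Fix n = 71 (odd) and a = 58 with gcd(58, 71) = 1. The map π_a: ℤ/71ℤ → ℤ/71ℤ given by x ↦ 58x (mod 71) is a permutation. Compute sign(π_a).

+1

Orbit of 4 under x↦58x: [4, 19, 37, 16, 5, 6, 64]… (length divides ord_71(58)).
π_58 has 3 disjoint cycles with lengths [35, 35, 1] on {0,…,70}.
With 3 cycles on 71 points, sign = (−1)^{71−3} = +1.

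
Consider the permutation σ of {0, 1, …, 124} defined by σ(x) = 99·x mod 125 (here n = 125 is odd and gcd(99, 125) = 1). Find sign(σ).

Trace 76: π^k(76) = [76, 24, 1, 99, 51, 49, 101] for k=0..6.
Decompose π into cycles: lengths [10, 10, 10, 10, 10, 10, 10, 10, 10, 10, 2, 2, 2, 2, 2, 2, 2, 2, 2, 2, 2, 2, 1] (23 cycles, including the fixed point 0).
With 23 cycles on 125 points, sign = (−1)^{125−23} = +1.
The Jacobi symbol (99|125) = +1 (Zolotarev) agrees.

+1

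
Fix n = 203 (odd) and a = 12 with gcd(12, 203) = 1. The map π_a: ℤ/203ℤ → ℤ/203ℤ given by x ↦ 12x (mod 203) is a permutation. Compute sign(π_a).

+1

Trace 30: π^k(30) = [30, 157, 57, 75, 88, 41, 86] for k=0..6.
Decompose π into cycles: lengths [12, 12, 12, 12, 12, 12, 12, 12, 12, 12, 12, 12, 12, 12, 6, 4, 4, 4, 4, 4, 4, 4, 1] (23 cycles, including the fixed point 0).
203 − 23 = 180 transpositions; sign(π) = (−1)^180 = +1.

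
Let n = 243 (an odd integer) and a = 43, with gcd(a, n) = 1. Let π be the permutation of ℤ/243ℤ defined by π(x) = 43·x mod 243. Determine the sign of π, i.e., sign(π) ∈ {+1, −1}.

+1

Trace 79: π^k(79) = [79, 238, 28, 232, 13, 73, 223] for k=0..6.
The orbit structure of x ↦ 43x mod 243: 11 orbits of sizes [81, 81, 27, 27, 9, 9, 3, 3, 1, 1, 1].
With 11 cycles on 243 points, sign = (−1)^{243−11} = +1.
The Jacobi symbol (43|243) = +1 (Zolotarev) agrees.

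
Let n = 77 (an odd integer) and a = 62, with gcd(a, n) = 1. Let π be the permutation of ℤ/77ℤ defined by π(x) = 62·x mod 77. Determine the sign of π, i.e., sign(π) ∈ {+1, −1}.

Orbit of 13 under x↦62x: [13, 36, 76, 15, 6, 64, 41]… (length divides ord_77(62)).
Decompose π into cycles: lengths [10, 10, 10, 10, 10, 10, 10, 2, 2, 2, 1] (11 cycles, including the fixed point 0).
11 cycles on 77: each ℓ→(−1)^(ℓ−1), product (−1)^66 = +1.
The Jacobi symbol (62|77) = +1 (Zolotarev) agrees.

+1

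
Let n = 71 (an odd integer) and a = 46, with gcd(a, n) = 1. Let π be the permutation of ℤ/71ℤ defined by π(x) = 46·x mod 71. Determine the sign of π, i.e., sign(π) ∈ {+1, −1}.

Orbit of 1 under x↦46x: [1, 46, 57, 66, 54, 70, 25]… (length divides ord_71(46)).
8 cycles of lengths [10, 10, 10, 10, 10, 10, 10, 1].
8 cycles on 71: each ℓ→(−1)^(ℓ−1), product (−1)^63 = -1.

-1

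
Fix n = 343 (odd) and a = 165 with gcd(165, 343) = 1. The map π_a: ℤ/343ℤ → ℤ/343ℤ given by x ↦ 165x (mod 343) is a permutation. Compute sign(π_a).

+1

Start at x=50: 50 → 18 → 226 → 246 → 116 → 275 → 99 → … (one orbit).
31 cycles of lengths [21, 21, 21, 21, 21, 21, 21, 21, 21, 21, 21, 21, 21, 21, 3, 3, 3, 3, 3, 3, 3, 3, 3, 3, 3, 3, 3, 3, 3, 3, 1].
n − c = 343 − 31 = 312; sign = (−1)^312 = +1.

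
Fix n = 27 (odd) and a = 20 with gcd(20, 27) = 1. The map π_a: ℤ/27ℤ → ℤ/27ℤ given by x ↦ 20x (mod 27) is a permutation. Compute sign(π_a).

-1

Orbit of 7 under x↦20x: [7, 5, 19, 2, 13, 17, 16]… (length divides ord_27(20)).
Cycle lengths of π_20 on ℤ/27ℤ: [18, 6, 2, 1]; 4 cycles in total.
n − c = 27 − 4 = 23; sign = (−1)^23 = -1.
Check: (20/27) = -1 by Zolotarev.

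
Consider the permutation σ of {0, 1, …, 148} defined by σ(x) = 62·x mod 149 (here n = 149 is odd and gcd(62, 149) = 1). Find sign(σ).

Trace 126: π^k(126) = [126, 64, 94, 17, 11, 86, 117] for k=0..6.
Decompose π into cycles: lengths [148, 1] (2 cycles, including the fixed point 0).
With 2 cycles on 149 points, sign = (−1)^{149−2} = -1.

-1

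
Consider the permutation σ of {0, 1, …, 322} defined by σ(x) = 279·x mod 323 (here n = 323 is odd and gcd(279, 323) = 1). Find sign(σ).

+1

Orbit of 188 under x↦279x: [188, 126, 270, 71, 106, 181, 111]… (length divides ord_323(279)).
Decompose π into cycles: lengths [144, 144, 18, 16, 1] (5 cycles, including the fixed point 0).
323 − 5 = 318 transpositions; sign(π) = (−1)^318 = +1.
The Jacobi symbol (279|323) = +1 (Zolotarev) agrees.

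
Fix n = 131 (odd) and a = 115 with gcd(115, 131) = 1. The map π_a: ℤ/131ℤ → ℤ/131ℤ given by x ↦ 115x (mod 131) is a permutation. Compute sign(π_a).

Trace 99: π^k(99) = [99, 119, 61, 72, 27, 92, 100] for k=0..6.
Cycle type of π: 130 + 1; total 2 cycles.
2 cycles on 131: each ℓ→(−1)^(ℓ−1), product (−1)^129 = -1.

-1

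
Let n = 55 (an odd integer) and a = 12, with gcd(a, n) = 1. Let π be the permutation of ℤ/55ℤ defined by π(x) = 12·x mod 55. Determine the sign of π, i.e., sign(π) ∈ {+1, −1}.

Start at x=1: 1 → 12 → 34 → 23 → 1 (one orbit).
Cycle lengths of π_12 on ℤ/55ℤ: [4, 4, 4, 4, 4, 4, 4, 4, 4, 4, 4, 1, 1, 1, 1, 1, 1, 1, 1, 1, 1, 1]; 22 cycles in total.
22 cycles on 55: each ℓ→(−1)^(ℓ−1), product (−1)^33 = -1.
Check: (12/55) = -1 by Zolotarev.

-1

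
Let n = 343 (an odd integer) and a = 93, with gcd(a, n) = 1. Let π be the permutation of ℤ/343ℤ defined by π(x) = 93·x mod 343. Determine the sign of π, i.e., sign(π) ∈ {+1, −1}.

+1

Trace 232: π^k(232) = [232, 310, 18, 302, 303, 53, 127] for k=0..6.
Cycle lengths of π_93 on ℤ/343ℤ: [147, 147, 21, 21, 3, 3, 1]; 7 cycles in total.
343 − 7 = 336 transpositions; sign(π) = (−1)^336 = +1.
Check: (93/343) = +1 by Zolotarev.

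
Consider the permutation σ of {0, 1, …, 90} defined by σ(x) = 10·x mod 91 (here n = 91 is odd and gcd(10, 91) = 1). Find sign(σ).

Orbit of 9 under x↦10x: [9, 90, 81, 82, 1, 10]… (length divides ord_91(10)).
Cycle type of π: 6×15 + 1; total 16 cycles.
Σ(ℓ_i−1) = 91−16 = 75; sign = (−1)^75 = -1.
(10|91)_J = -1 (Zolotarev's lemma cross-check).

-1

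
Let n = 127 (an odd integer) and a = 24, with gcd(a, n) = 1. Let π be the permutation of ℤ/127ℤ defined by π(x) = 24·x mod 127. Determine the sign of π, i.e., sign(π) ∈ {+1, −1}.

-1

Trace 103: π^k(103) = [103, 59, 19, 75, 22, 20, 99] for k=0..6.
π_24 has 8 disjoint cycles with lengths [18, 18, 18, 18, 18, 18, 18, 1] on {0,…,126}.
8 cycles on 127: each ℓ→(−1)^(ℓ−1), product (−1)^119 = -1.
The Jacobi symbol (24|127) = -1 (Zolotarev) agrees.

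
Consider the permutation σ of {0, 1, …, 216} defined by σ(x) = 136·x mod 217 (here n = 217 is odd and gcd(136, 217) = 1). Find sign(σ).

+1

Start at x=208: 208 → 78 → 192 → 72 → 27 → 200 → 75 → … (one orbit).
π_136 has 9 disjoint cycles with lengths [30, 30, 30, 30, 30, 30, 30, 6, 1] on {0,…,216}.
sign(π) = (−1)^{n − #cycles} = (−1)^{217−9} = (−1)^208 = +1.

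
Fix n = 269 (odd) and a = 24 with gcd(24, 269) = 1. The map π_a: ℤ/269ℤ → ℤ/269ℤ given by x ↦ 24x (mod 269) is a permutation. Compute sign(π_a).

+1

Start at x=38: 38 → 105 → 99 → 224 → 265 → 173 → 117 → … (one orbit).
The orbit structure of x ↦ 24x mod 269: 5 orbits of sizes [67, 67, 67, 67, 1].
Σ(ℓ_i−1) = 269−5 = 264; sign = (−1)^264 = +1.
Zolotarev: (24|269) = +1, matching the cycle-count sign.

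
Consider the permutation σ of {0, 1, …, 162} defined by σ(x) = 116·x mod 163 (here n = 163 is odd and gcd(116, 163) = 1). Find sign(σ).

-1

Trace 115: π^k(115) = [115, 137, 81, 105, 118, 159, 25] for k=0..6.
Cycle lengths of π_116 on ℤ/163ℤ: [162, 1]; 2 cycles in total.
With 2 cycles on 163 points, sign = (−1)^{163−2} = -1.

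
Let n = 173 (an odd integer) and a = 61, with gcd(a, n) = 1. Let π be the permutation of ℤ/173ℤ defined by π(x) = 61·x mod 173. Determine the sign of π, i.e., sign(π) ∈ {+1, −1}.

-1

Trace 81: π^k(81) = [81, 97, 35, 59, 139, 2, 122] for k=0..6.
2 cycles of lengths [172, 1].
173 − 2 = 171 transpositions; sign(π) = (−1)^171 = -1.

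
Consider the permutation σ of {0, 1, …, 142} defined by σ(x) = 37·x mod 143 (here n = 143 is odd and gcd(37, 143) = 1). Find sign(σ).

-1

Trace 114: π^k(114) = [114, 71, 53, 102, 56, 70, 16] for k=0..6.
6 cycles of lengths [60, 60, 12, 5, 5, 1].
6 cycles on 143: each ℓ→(−1)^(ℓ−1), product (−1)^137 = -1.
The Jacobi symbol (37|143) = -1 (Zolotarev) agrees.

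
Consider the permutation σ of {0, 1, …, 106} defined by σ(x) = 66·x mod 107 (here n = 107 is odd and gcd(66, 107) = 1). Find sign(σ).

-1

Orbit of 94 under x↦66x: [94, 105, 82, 62, 26, 4, 50]… (length divides ord_107(66)).
π_66 has 2 disjoint cycles with lengths [106, 1] on {0,…,106}.
2 cycles on 107: each ℓ→(−1)^(ℓ−1), product (−1)^105 = -1.
The Jacobi symbol (66|107) = -1 (Zolotarev) agrees.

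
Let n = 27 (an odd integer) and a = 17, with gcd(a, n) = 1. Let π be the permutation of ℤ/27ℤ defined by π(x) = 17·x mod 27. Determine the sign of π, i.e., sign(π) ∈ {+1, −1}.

-1

Orbit of 1 under x↦17x: [1, 17, 19, 26, 10, 8]… (length divides ord_27(17)).
Cycle lengths of π_17 on ℤ/27ℤ: [6, 6, 6, 2, 2, 2, 2, 1]; 8 cycles in total.
With 8 cycles on 27 points, sign = (−1)^{27−8} = -1.
Via Zolotarev, sign(π_{17}) = (17|27) = -1.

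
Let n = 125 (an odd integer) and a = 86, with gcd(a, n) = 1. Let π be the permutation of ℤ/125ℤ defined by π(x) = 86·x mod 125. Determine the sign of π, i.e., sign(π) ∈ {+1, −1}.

+1

Start at x=66: 66 → 51 → 11 → 71 → 106 → 116 → 101 → … (one orbit).
The orbit structure of x ↦ 86x mod 125: 13 orbits of sizes [25, 25, 25, 25, 5, 5, 5, 5, 1, 1, 1, 1, 1].
125 − 13 = 112 transpositions; sign(π) = (−1)^112 = +1.
Check: (86/125) = +1 by Zolotarev.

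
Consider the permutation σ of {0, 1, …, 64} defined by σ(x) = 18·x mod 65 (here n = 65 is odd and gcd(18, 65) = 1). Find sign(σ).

Start at x=18: 18 → 64 → 47 → 1 → 18 (one orbit).
π_18 has 17 disjoint cycles with lengths [4, 4, 4, 4, 4, 4, 4, 4, 4, 4, 4, 4, 4, 4, 4, 4, 1] on {0,…,64}.
sign(π) = (−1)^{n − #cycles} = (−1)^{65−17} = (−1)^48 = +1.
Zolotarev: (18|65) = +1, matching the cycle-count sign.

+1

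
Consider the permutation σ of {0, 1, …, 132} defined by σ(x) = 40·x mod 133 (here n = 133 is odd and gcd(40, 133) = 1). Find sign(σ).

+1

Trace 33: π^k(33) = [33, 123, 132, 93, 129, 106, 117] for k=0..6.
Decompose π into cycles: lengths [18, 18, 18, 18, 18, 18, 18, 6, 1] (9 cycles, including the fixed point 0).
9 cycles on 133: each ℓ→(−1)^(ℓ−1), product (−1)^124 = +1.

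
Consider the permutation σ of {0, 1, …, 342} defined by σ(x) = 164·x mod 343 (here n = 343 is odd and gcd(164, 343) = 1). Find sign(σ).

-1

Trace 261: π^k(261) = [261, 272, 18, 208, 155, 38, 58] for k=0..6.
Cycle lengths of π_164 on ℤ/343ℤ: [294, 42, 6, 1]; 4 cycles in total.
n − c = 343 − 4 = 339; sign = (−1)^339 = -1.
The Jacobi symbol (164|343) = -1 (Zolotarev) agrees.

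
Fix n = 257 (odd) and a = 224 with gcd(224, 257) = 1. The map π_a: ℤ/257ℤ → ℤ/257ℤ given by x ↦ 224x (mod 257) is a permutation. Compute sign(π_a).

Orbit of 116 under x↦224x: [116, 27, 137, 105, 133, 237, 146]… (length divides ord_257(224)).
2 cycles of lengths [256, 1].
n − c = 257 − 2 = 255; sign = (−1)^255 = -1.

-1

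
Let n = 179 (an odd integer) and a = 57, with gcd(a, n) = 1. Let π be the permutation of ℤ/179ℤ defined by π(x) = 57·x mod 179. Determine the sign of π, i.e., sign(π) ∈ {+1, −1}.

+1

Trace 145: π^k(145) = [145, 31, 156, 121, 95, 45, 59] for k=0..6.
Cycle type of π: 89×2 + 1; total 3 cycles.
3 cycles on 179: each ℓ→(−1)^(ℓ−1), product (−1)^176 = +1.
Check: (57/179) = +1 by Zolotarev.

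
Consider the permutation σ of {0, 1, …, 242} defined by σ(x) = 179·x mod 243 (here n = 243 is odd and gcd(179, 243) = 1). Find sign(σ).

Trace 80: π^k(80) = [80, 226, 116, 109, 71, 73, 188] for k=0..6.
Decompose π into cycles: lengths [54, 54, 54, 18, 18, 18, 6, 6, 6, 2, 2, 2, 2, 1] (14 cycles, including the fixed point 0).
Σ(ℓ_i−1) = 243−14 = 229; sign = (−1)^229 = -1.
Via Zolotarev, sign(π_{179}) = (179|243) = -1.

-1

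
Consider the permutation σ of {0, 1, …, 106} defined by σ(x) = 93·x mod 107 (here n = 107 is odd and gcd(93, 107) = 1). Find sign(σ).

Trace 15: π^k(15) = [15, 4, 51, 35, 45, 12, 46] for k=0..6.
Cycle lengths of π_93 on ℤ/107ℤ: [106, 1]; 2 cycles in total.
n − c = 107 − 2 = 105; sign = (−1)^105 = -1.

-1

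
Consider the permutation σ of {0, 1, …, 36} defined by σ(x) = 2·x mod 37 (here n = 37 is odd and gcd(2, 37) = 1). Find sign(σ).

-1

Trace 30: π^k(30) = [30, 23, 9, 18, 36, 35, 33] for k=0..6.
π_2 has 2 disjoint cycles with lengths [36, 1] on {0,…,36}.
sign(π) = (−1)^{n − #cycles} = (−1)^{37−2} = (−1)^35 = -1.
Via Zolotarev, sign(π_{2}) = (2|37) = -1.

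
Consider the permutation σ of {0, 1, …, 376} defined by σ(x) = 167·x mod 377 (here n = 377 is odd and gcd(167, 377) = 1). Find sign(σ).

Orbit of 149 under x↦167x: [149, 1, 167, 368, 5, 81, 332]… (length divides ord_377(167)).
8 cycles of lengths [84, 84, 84, 84, 14, 14, 12, 1].
With 8 cycles on 377 points, sign = (−1)^{377−8} = -1.
Check: (167/377) = -1 by Zolotarev.

-1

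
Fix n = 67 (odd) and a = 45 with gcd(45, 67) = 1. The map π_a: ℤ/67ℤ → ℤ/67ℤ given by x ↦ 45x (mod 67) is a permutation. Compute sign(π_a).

Trace 24: π^k(24) = [24, 8, 25, 53, 40, 58, 64] for k=0..6.
Cycle lengths of π_45 on ℤ/67ℤ: [22, 22, 22, 1]; 4 cycles in total.
n − c = 67 − 4 = 63; sign = (−1)^63 = -1.
(45|67)_J = -1 (Zolotarev's lemma cross-check).

-1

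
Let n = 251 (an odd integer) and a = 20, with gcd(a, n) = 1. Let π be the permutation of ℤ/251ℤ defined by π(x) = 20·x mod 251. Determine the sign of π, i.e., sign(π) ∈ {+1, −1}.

Start at x=113: 113 → 1 → 20 → 149 → 219 → 113 (one orbit).
Cycle type of π: 5×50 + 1; total 51 cycles.
sign(π) = (−1)^{n − #cycles} = (−1)^{251−51} = (−1)^200 = +1.

+1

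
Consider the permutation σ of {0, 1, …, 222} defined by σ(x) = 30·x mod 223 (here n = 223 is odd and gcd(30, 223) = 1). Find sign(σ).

+1

Start at x=49: 49 → 132 → 169 → 164 → 14 → 197 → 112 → … (one orbit).
π_30 has 7 disjoint cycles with lengths [37, 37, 37, 37, 37, 37, 1] on {0,…,222}.
223 − 7 = 216 transpositions; sign(π) = (−1)^216 = +1.
(30|223)_J = +1 (Zolotarev's lemma cross-check).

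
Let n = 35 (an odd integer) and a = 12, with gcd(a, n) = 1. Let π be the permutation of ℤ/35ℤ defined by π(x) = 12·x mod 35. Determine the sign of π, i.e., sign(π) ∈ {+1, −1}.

Orbit of 12 under x↦12x: [12, 4, 13, 16, 17, 29, 33]… (length divides ord_35(12)).
Cycle type of π: 12×2 + 6 + 4 + 1; total 5 cycles.
n − c = 35 − 5 = 30; sign = (−1)^30 = +1.

+1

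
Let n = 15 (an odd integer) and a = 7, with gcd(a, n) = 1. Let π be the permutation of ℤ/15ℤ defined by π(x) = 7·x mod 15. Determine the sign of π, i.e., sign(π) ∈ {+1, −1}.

-1

Orbit of 13 under x↦7x: [13, 1, 7, 4]… (length divides ord_15(7)).
Cycle type of π: 4×3 + 1×3; total 6 cycles.
With 6 cycles on 15 points, sign = (−1)^{15−6} = -1.
Check: (7/15) = -1 by Zolotarev.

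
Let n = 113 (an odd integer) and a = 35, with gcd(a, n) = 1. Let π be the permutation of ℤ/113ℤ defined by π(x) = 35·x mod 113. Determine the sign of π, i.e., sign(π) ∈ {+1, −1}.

Trace 1: π^k(1) = [1, 35, 95, 48, 98, 40, 44] for k=0..6.
Cycle type of π: 16×7 + 1; total 8 cycles.
sign(π) = (−1)^{n − #cycles} = (−1)^{113−8} = (−1)^105 = -1.
Via Zolotarev, sign(π_{35}) = (35|113) = -1.

-1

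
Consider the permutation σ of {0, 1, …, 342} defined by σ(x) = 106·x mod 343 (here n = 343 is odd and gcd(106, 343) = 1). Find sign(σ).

Trace 337: π^k(337) = [337, 50, 155, 309, 169, 78, 36] for k=0..6.
Cycle type of π: 49×6 + 7×6 + 1×7; total 19 cycles.
Σ(ℓ_i−1) = 343−19 = 324; sign = (−1)^324 = +1.

+1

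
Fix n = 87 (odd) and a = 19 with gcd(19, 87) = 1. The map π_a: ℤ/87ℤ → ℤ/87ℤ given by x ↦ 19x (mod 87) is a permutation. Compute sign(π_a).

-1

Start at x=37: 37 → 7 → 46 → 4 → 76 → 52 → 31 → … (one orbit).
Cycle type of π: 28×3 + 1×3; total 6 cycles.
6 cycles on 87: each ℓ→(−1)^(ℓ−1), product (−1)^81 = -1.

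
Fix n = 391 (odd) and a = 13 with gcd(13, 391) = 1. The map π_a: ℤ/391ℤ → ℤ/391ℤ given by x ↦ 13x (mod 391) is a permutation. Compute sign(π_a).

Orbit of 18 under x↦13x: [18, 234, 305, 55, 324, 302, 16]… (length divides ord_391(13)).
15 cycles of lengths [44, 44, 44, 44, 44, 44, 44, 44, 11, 11, 4, 4, 4, 4, 1].
n − c = 391 − 15 = 376; sign = (−1)^376 = +1.

+1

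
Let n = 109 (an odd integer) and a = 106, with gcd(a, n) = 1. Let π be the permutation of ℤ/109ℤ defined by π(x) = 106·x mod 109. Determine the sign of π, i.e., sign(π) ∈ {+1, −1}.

+1

Trace 71: π^k(71) = [71, 5, 94, 45, 83, 78, 93] for k=0..6.
Cycle lengths of π_106 on ℤ/109ℤ: [54, 54, 1]; 3 cycles in total.
sign(π) = (−1)^{n − #cycles} = (−1)^{109−3} = (−1)^106 = +1.
Via Zolotarev, sign(π_{106}) = (106|109) = +1.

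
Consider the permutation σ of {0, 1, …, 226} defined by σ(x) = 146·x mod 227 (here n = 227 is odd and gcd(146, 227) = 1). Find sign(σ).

Start at x=215: 215 → 64 → 37 → 181 → 94 → 104 → 202 → … (one orbit).
Decompose π into cycles: lengths [226, 1] (2 cycles, including the fixed point 0).
n − c = 227 − 2 = 225; sign = (−1)^225 = -1.
Via Zolotarev, sign(π_{146}) = (146|227) = -1.

-1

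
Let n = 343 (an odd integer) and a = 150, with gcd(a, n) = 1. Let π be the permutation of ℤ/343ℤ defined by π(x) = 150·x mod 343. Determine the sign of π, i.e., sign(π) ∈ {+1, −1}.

Start at x=267: 267 → 262 → 198 → 202 → 116 → 250 → 113 → … (one orbit).
π_150 has 4 disjoint cycles with lengths [294, 42, 6, 1] on {0,…,342}.
n − c = 343 − 4 = 339; sign = (−1)^339 = -1.
(150|343)_J = -1 (Zolotarev's lemma cross-check).

-1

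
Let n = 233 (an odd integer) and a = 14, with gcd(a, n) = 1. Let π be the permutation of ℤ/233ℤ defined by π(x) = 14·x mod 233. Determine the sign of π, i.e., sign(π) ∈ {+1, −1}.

Start at x=16: 16 → 224 → 107 → 100 → 2 → 28 → 159 → … (one orbit).
Decompose π into cycles: lengths [116, 116, 1] (3 cycles, including the fixed point 0).
Σ(ℓ_i−1) = 233−3 = 230; sign = (−1)^230 = +1.
Zolotarev: (14|233) = +1, matching the cycle-count sign.

+1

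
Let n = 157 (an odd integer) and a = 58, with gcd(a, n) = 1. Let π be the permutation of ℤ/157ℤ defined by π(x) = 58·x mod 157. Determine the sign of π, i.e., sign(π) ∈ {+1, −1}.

Trace 75: π^k(75) = [75, 111, 1, 58, 67, 118, 93] for k=0..6.
7 cycles of lengths [26, 26, 26, 26, 26, 26, 1].
157 − 7 = 150 transpositions; sign(π) = (−1)^150 = +1.
Zolotarev: (58|157) = +1, matching the cycle-count sign.

+1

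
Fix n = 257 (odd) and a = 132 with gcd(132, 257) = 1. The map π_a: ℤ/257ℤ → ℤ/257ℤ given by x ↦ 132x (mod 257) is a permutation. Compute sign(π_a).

Orbit of 15 under x↦132x: [15, 181, 248, 97, 211, 96, 79]… (length divides ord_257(132)).
π_132 has 2 disjoint cycles with lengths [256, 1] on {0,…,256}.
sign(π) = (−1)^{n − #cycles} = (−1)^{257−2} = (−1)^255 = -1.
Check: (132/257) = -1 by Zolotarev.

-1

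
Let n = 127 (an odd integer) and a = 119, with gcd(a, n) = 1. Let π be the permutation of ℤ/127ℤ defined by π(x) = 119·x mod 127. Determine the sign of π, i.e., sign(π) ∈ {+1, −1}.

-1

Start at x=2: 2 → 111 → 1 → 119 → 64 → 123 → 32 → … (one orbit).
Cycle type of π: 14×9 + 1; total 10 cycles.
sign(π) = (−1)^{n − #cycles} = (−1)^{127−10} = (−1)^117 = -1.
Zolotarev: (119|127) = -1, matching the cycle-count sign.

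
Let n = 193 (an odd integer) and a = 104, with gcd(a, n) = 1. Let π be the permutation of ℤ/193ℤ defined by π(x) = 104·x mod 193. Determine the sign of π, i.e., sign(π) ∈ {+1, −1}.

Orbit of 151 under x↦104x: [151, 71, 50, 182, 14, 105, 112]… (length divides ord_193(104)).
Cycle lengths of π_104 on ℤ/193ℤ: [64, 64, 64, 1]; 4 cycles in total.
sign(π) = (−1)^{n − #cycles} = (−1)^{193−4} = (−1)^189 = -1.

-1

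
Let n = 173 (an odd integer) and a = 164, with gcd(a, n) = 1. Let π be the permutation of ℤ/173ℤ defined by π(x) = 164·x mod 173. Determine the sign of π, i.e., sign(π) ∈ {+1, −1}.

Start at x=84: 84 → 109 → 57 → 6 → 119 → 140 → 124 → … (one orbit).
Cycle type of π: 43×4 + 1; total 5 cycles.
With 5 cycles on 173 points, sign = (−1)^{173−5} = +1.
(164|173)_J = +1 (Zolotarev's lemma cross-check).

+1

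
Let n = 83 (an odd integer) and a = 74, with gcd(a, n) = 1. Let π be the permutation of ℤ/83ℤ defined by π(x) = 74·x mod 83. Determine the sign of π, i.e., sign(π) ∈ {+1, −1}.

-1

Trace 7: π^k(7) = [7, 20, 69, 43, 28, 80, 27] for k=0..6.
π_74 has 2 disjoint cycles with lengths [82, 1] on {0,…,82}.
2 cycles on 83: each ℓ→(−1)^(ℓ−1), product (−1)^81 = -1.
(74|83)_J = -1 (Zolotarev's lemma cross-check).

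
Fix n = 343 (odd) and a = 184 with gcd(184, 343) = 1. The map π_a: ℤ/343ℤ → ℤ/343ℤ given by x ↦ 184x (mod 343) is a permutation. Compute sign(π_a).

+1

Orbit of 198 under x↦184x: [198, 74, 239, 72, 214, 274, 338]… (length divides ord_343(184)).
π_184 has 7 disjoint cycles with lengths [147, 147, 21, 21, 3, 3, 1] on {0,…,342}.
7 cycles on 343: each ℓ→(−1)^(ℓ−1), product (−1)^336 = +1.
Check: (184/343) = +1 by Zolotarev.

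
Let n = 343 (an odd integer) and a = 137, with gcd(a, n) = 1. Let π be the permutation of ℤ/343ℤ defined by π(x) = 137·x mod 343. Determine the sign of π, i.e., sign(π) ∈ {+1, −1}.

Orbit of 302 under x↦137x: [302, 214, 163, 36, 130, 317, 211]… (length divides ord_343(137)).
Decompose π into cycles: lengths [147, 147, 21, 21, 3, 3, 1] (7 cycles, including the fixed point 0).
7 cycles on 343: each ℓ→(−1)^(ℓ−1), product (−1)^336 = +1.

+1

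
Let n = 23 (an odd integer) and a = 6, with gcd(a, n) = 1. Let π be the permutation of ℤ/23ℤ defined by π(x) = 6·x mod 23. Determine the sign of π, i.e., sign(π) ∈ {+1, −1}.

+1

Start at x=3: 3 → 18 → 16 → 4 → 1 → 6 → 13 → … (one orbit).
Decompose π into cycles: lengths [11, 11, 1] (3 cycles, including the fixed point 0).
n − c = 23 − 3 = 20; sign = (−1)^20 = +1.
Via Zolotarev, sign(π_{6}) = (6|23) = +1.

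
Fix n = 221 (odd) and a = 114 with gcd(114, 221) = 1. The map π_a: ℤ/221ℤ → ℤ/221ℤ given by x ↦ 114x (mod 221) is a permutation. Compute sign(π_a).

Orbit of 160 under x↦114x: [160, 118, 192, 9, 142, 55, 82]… (length divides ord_221(114)).
Cycle lengths of π_114 on ℤ/221ℤ: [48, 48, 48, 48, 16, 6, 6, 1]; 8 cycles in total.
221 − 8 = 213 transpositions; sign(π) = (−1)^213 = -1.
(114|221)_J = -1 (Zolotarev's lemma cross-check).

-1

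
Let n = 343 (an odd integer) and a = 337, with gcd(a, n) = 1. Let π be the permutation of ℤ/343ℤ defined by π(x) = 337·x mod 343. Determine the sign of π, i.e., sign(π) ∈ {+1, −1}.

+1

Start at x=22: 22 → 211 → 106 → 50 → 43 → 85 → 176 → … (one orbit).
Cycle type of π: 49×6 + 7×6 + 1×7; total 19 cycles.
19 cycles on 343: each ℓ→(−1)^(ℓ−1), product (−1)^324 = +1.
(337|343)_J = +1 (Zolotarev's lemma cross-check).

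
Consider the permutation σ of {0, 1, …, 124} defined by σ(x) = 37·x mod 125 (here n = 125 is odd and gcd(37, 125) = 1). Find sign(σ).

-1

Trace 73: π^k(73) = [73, 76, 62, 44, 3, 111, 107] for k=0..6.
The orbit structure of x ↦ 37x mod 125: 4 orbits of sizes [100, 20, 4, 1].
Σ(ℓ_i−1) = 125−4 = 121; sign = (−1)^121 = -1.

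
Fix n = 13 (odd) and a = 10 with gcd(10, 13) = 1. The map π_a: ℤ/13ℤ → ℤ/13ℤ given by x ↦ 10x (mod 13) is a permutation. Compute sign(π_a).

Start at x=12: 12 → 3 → 4 → 1 → 10 → 9 → 12 (one orbit).
Cycle lengths of π_10 on ℤ/13ℤ: [6, 6, 1]; 3 cycles in total.
3 cycles on 13: each ℓ→(−1)^(ℓ−1), product (−1)^10 = +1.
Zolotarev: (10|13) = +1, matching the cycle-count sign.

+1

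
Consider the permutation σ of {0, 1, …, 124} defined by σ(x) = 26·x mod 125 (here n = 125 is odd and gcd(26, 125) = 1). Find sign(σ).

+1

Start at x=101: 101 → 1 → 26 → 51 → 76 → 101 (one orbit).
Decompose π into cycles: lengths [5, 5, 5, 5, 5, 5, 5, 5, 5, 5, 5, 5, 5, 5, 5, 5, 5, 5, 5, 5, 1, 1, 1, 1, 1, 1, 1, 1, 1, 1, 1, 1, 1, 1, 1, 1, 1, 1, 1, 1, 1, 1, 1, 1, 1] (45 cycles, including the fixed point 0).
Σ(ℓ_i−1) = 125−45 = 80; sign = (−1)^80 = +1.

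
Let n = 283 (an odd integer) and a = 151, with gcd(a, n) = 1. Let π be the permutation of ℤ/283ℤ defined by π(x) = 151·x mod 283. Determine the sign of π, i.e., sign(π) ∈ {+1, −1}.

+1

Orbit of 1 under x↦151x: [1, 151, 161, 256, 168, 181, 163]… (length divides ord_283(151)).
The orbit structure of x ↦ 151x mod 283: 7 orbits of sizes [47, 47, 47, 47, 47, 47, 1].
Σ(ℓ_i−1) = 283−7 = 276; sign = (−1)^276 = +1.
Via Zolotarev, sign(π_{151}) = (151|283) = +1.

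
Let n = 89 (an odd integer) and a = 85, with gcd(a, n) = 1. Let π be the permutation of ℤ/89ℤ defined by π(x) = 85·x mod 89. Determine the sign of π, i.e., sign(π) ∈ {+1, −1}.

+1

Trace 73: π^k(73) = [73, 64, 11, 45, 87, 8, 57] for k=0..6.
The orbit structure of x ↦ 85x mod 89: 5 orbits of sizes [22, 22, 22, 22, 1].
With 5 cycles on 89 points, sign = (−1)^{89−5} = +1.
The Jacobi symbol (85|89) = +1 (Zolotarev) agrees.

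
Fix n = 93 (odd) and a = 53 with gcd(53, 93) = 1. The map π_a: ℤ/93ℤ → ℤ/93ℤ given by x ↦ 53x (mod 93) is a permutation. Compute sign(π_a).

Start at x=7: 7 → 92 → 40 → 74 → 16 → 11 → 25 → … (one orbit).
Cycle lengths of π_53 on ℤ/93ℤ: [30, 30, 30, 2, 1]; 5 cycles in total.
n − c = 93 − 5 = 88; sign = (−1)^88 = +1.
Via Zolotarev, sign(π_{53}) = (53|93) = +1.

+1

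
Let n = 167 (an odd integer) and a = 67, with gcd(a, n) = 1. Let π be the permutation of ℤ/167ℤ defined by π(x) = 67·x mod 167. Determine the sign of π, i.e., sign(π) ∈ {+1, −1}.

Orbit of 135 under x↦67x: [135, 27, 139, 128, 59, 112, 156]… (length divides ord_167(67)).
2 cycles of lengths [166, 1].
Σ(ℓ_i−1) = 167−2 = 165; sign = (−1)^165 = -1.

-1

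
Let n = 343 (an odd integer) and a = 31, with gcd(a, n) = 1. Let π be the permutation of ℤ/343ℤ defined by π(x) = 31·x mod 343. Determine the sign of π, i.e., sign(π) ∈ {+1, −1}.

Trace 99: π^k(99) = [99, 325, 128, 195, 214, 117, 197] for k=0..6.
The orbit structure of x ↦ 31x mod 343: 16 orbits of sizes [42, 42, 42, 42, 42, 42, 42, 6, 6, 6, 6, 6, 6, 6, 6, 1].
sign(π) = (−1)^{n − #cycles} = (−1)^{343−16} = (−1)^327 = -1.
Via Zolotarev, sign(π_{31}) = (31|343) = -1.

-1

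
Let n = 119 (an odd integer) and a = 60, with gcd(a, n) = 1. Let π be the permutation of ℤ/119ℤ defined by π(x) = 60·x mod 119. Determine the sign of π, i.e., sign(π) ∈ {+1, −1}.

Trace 60: π^k(60) = [60, 30, 15, 67, 93, 106, 53] for k=0..6.
The orbit structure of x ↦ 60x mod 119: 9 orbits of sizes [24, 24, 24, 24, 8, 8, 3, 3, 1].
9 cycles on 119: each ℓ→(−1)^(ℓ−1), product (−1)^110 = +1.
Zolotarev: (60|119) = +1, matching the cycle-count sign.

+1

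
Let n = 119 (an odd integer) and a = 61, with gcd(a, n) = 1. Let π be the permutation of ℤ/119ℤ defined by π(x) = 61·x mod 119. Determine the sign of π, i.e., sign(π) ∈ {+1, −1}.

Start at x=45: 45 → 8 → 12 → 18 → 27 → 100 → 31 → … (one orbit).
Decompose π into cycles: lengths [48, 48, 16, 6, 1] (5 cycles, including the fixed point 0).
With 5 cycles on 119 points, sign = (−1)^{119−5} = +1.
Check: (61/119) = +1 by Zolotarev.

+1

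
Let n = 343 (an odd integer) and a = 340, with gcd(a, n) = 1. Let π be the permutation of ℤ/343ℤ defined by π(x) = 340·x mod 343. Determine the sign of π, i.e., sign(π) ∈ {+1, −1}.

Start at x=270: 270 → 219 → 29 → 256 → 261 → 246 → 291 → … (one orbit).
Cycle lengths of π_340 on ℤ/343ℤ: [147, 147, 21, 21, 3, 3, 1]; 7 cycles in total.
sign(π) = (−1)^{n − #cycles} = (−1)^{343−7} = (−1)^336 = +1.
The Jacobi symbol (340|343) = +1 (Zolotarev) agrees.

+1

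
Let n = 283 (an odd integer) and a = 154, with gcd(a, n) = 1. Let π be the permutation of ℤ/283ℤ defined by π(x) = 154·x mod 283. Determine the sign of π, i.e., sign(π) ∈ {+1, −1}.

Trace 88: π^k(88) = [88, 251, 166, 94, 43, 113, 139] for k=0..6.
π_154 has 2 disjoint cycles with lengths [282, 1] on {0,…,282}.
n − c = 283 − 2 = 281; sign = (−1)^281 = -1.
Via Zolotarev, sign(π_{154}) = (154|283) = -1.

-1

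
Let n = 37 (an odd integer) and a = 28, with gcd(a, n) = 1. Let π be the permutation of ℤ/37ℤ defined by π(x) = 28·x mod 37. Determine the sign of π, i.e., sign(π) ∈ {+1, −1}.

Trace 33: π^k(33) = [33, 36, 9, 30, 26, 25, 34] for k=0..6.
3 cycles of lengths [18, 18, 1].
n − c = 37 − 3 = 34; sign = (−1)^34 = +1.

+1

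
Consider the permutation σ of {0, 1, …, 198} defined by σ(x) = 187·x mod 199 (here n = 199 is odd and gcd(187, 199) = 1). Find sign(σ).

Start at x=62: 62 → 52 → 172 → 125 → 92 → 90 → 114 → … (one orbit).
7 cycles of lengths [33, 33, 33, 33, 33, 33, 1].
n − c = 199 − 7 = 192; sign = (−1)^192 = +1.
Via Zolotarev, sign(π_{187}) = (187|199) = +1.

+1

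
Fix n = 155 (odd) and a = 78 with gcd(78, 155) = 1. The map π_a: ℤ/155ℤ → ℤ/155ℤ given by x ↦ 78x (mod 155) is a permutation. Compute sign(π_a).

Start at x=132: 132 → 66 → 33 → 94 → 47 → 101 → 128 → … (one orbit).
Cycle type of π: 20×6 + 5×6 + 4 + 1; total 14 cycles.
155 − 14 = 141 transpositions; sign(π) = (−1)^141 = -1.

-1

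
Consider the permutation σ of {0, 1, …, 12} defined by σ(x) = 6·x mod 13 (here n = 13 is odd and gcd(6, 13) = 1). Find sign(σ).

-1

Start at x=7: 7 → 3 → 5 → 4 → 11 → 1 → 6 → … (one orbit).
2 cycles of lengths [12, 1].
13 − 2 = 11 transpositions; sign(π) = (−1)^11 = -1.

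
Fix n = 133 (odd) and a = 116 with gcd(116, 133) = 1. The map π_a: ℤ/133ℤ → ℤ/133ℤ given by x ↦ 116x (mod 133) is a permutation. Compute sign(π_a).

Orbit of 1 under x↦116x: [1, 116, 23, 8, 130, 51, 64]… (length divides ord_133(116)).
Cycle type of π: 18×7 + 3×2 + 1; total 10 cycles.
sign(π) = (−1)^{n − #cycles} = (−1)^{133−10} = (−1)^123 = -1.
Via Zolotarev, sign(π_{116}) = (116|133) = -1.

-1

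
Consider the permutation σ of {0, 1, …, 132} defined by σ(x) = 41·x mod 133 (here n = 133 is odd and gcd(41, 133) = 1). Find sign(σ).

Start at x=120: 120 → 132 → 92 → 48 → 106 → 90 → 99 → … (one orbit).
11 cycles of lengths [18, 18, 18, 18, 18, 18, 18, 2, 2, 2, 1].
sign(π) = (−1)^{n − #cycles} = (−1)^{133−11} = (−1)^122 = +1.
Check: (41/133) = +1 by Zolotarev.

+1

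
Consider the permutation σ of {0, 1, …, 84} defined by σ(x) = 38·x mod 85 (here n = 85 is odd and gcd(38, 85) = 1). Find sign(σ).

Trace 84: π^k(84) = [84, 47, 1, 38] for k=0..3.
Decompose π into cycles: lengths [4, 4, 4, 4, 4, 4, 4, 4, 4, 4, 4, 4, 4, 4, 4, 4, 4, 4, 4, 4, 4, 1] (22 cycles, including the fixed point 0).
n − c = 85 − 22 = 63; sign = (−1)^63 = -1.

-1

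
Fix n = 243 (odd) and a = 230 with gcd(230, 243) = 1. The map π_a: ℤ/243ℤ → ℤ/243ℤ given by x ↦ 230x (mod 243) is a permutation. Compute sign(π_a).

Orbit of 19 under x↦230x: [19, 239, 52, 53, 40, 209, 199]… (length divides ord_243(230)).
The orbit structure of x ↦ 230x mod 243: 6 orbits of sizes [162, 54, 18, 6, 2, 1].
n − c = 243 − 6 = 237; sign = (−1)^237 = -1.

-1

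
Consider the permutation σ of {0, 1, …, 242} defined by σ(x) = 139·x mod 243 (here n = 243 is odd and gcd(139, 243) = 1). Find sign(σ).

+1

Orbit of 133 under x↦139x: [133, 19, 211, 169, 163, 58, 43]… (length divides ord_243(139)).
The orbit structure of x ↦ 139x mod 243: 11 orbits of sizes [81, 81, 27, 27, 9, 9, 3, 3, 1, 1, 1].
11 cycles on 243: each ℓ→(−1)^(ℓ−1), product (−1)^232 = +1.
Check: (139/243) = +1 by Zolotarev.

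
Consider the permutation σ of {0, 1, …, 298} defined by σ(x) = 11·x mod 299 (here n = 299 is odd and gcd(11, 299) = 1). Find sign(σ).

+1

Trace 231: π^k(231) = [231, 149, 144, 89, 82, 5, 55] for k=0..6.
5 cycles of lengths [132, 132, 22, 12, 1].
Σ(ℓ_i−1) = 299−5 = 294; sign = (−1)^294 = +1.
The Jacobi symbol (11|299) = +1 (Zolotarev) agrees.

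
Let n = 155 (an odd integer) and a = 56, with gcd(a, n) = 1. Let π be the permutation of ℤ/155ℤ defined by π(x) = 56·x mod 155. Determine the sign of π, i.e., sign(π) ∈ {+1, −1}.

+1

Orbit of 1 under x↦56x: [1, 56, 36]… (length divides ord_155(56)).
π_56 has 55 disjoint cycles with lengths [3, 3, 3, 3, 3, 3, 3, 3, 3, 3, 3, 3, 3, 3, 3, 3, 3, 3, 3, 3, 3, 3, 3, 3, 3, 3, 3, 3, 3, 3, 3, 3, 3, 3, 3, 3, 3, 3, 3, 3, 3, 3, 3, 3, 3, 3, 3, 3, 3, 3, 1, 1, 1, 1, 1] on {0,…,154}.
55 cycles on 155: each ℓ→(−1)^(ℓ−1), product (−1)^100 = +1.
Zolotarev: (56|155) = +1, matching the cycle-count sign.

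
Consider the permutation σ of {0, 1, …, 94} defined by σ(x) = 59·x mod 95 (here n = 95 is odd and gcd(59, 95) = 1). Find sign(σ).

-1

Start at x=79: 79 → 6 → 69 → 81 → 29 → 1 → 59 → … (one orbit).
Decompose π into cycles: lengths [18, 18, 18, 18, 18, 2, 2, 1] (8 cycles, including the fixed point 0).
sign(π) = (−1)^{n − #cycles} = (−1)^{95−8} = (−1)^87 = -1.
(59|95)_J = -1 (Zolotarev's lemma cross-check).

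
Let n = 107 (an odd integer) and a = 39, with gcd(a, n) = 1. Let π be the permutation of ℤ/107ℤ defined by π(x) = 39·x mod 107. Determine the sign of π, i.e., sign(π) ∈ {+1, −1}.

+1

Trace 33: π^k(33) = [33, 3, 10, 69, 16, 89, 47] for k=0..6.
Cycle lengths of π_39 on ℤ/107ℤ: [53, 53, 1]; 3 cycles in total.
n − c = 107 − 3 = 104; sign = (−1)^104 = +1.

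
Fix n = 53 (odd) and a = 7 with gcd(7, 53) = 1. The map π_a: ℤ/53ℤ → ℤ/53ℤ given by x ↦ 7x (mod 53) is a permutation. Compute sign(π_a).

Orbit of 25 under x↦7x: [25, 16, 6, 42, 29, 44, 43]… (length divides ord_53(7)).
π_7 has 3 disjoint cycles with lengths [26, 26, 1] on {0,…,52}.
53 − 3 = 50 transpositions; sign(π) = (−1)^50 = +1.

+1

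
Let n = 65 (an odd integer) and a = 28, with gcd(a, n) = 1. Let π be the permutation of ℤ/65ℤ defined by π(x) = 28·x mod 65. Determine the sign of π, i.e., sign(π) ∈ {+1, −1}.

Start at x=1: 1 → 28 → 4 → 47 → 16 → 58 → 64 → … (one orbit).
Decompose π into cycles: lengths [12, 12, 12, 12, 12, 4, 1] (7 cycles, including the fixed point 0).
65 − 7 = 58 transpositions; sign(π) = (−1)^58 = +1.
Zolotarev: (28|65) = +1, matching the cycle-count sign.

+1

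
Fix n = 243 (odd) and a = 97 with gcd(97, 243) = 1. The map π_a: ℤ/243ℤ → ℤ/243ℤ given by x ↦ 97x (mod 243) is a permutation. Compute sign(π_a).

Trace 7: π^k(7) = [7, 193, 10, 241, 49, 136, 70] for k=0..6.
The orbit structure of x ↦ 97x mod 243: 11 orbits of sizes [81, 81, 27, 27, 9, 9, 3, 3, 1, 1, 1].
sign(π) = (−1)^{n − #cycles} = (−1)^{243−11} = (−1)^232 = +1.
Check: (97/243) = +1 by Zolotarev.

+1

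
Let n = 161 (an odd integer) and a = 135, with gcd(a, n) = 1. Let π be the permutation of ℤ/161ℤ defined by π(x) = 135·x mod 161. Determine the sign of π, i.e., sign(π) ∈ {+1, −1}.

Start at x=39: 39 → 113 → 121 → 74 → 8 → 114 → 95 → … (one orbit).
Decompose π into cycles: lengths [66, 66, 22, 3, 3, 1] (6 cycles, including the fixed point 0).
6 cycles on 161: each ℓ→(−1)^(ℓ−1), product (−1)^155 = -1.

-1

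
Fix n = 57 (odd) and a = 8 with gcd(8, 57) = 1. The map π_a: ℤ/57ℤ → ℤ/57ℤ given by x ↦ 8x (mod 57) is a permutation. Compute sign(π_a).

+1

Orbit of 56 under x↦8x: [56, 49, 50, 1, 8, 7]… (length divides ord_57(8)).
Cycle lengths of π_8 on ℤ/57ℤ: [6, 6, 6, 6, 6, 6, 6, 6, 6, 2, 1]; 11 cycles in total.
57 − 11 = 46 transpositions; sign(π) = (−1)^46 = +1.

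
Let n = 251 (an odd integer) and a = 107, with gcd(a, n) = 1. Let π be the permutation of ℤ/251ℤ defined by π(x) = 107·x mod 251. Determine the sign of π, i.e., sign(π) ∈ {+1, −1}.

-1

Start at x=94: 94 → 18 → 169 → 11 → 173 → 188 → 36 → … (one orbit).
Cycle lengths of π_107 on ℤ/251ℤ: [250, 1]; 2 cycles in total.
Σ(ℓ_i−1) = 251−2 = 249; sign = (−1)^249 = -1.
Zolotarev: (107|251) = -1, matching the cycle-count sign.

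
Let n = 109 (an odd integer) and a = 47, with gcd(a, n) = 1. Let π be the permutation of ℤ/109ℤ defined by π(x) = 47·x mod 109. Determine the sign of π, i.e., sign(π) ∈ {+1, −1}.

Orbit of 27 under x↦47x: [27, 70, 20, 68, 35, 10, 34]… (length divides ord_109(47)).
Cycle lengths of π_47 on ℤ/109ℤ: [108, 1]; 2 cycles in total.
109 − 2 = 107 transpositions; sign(π) = (−1)^107 = -1.

-1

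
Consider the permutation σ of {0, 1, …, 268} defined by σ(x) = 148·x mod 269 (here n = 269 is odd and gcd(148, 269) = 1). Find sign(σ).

Orbit of 224 under x↦148x: [224, 65, 205, 212, 172, 170, 143]… (length divides ord_269(148)).
Decompose π into cycles: lengths [134, 134, 1] (3 cycles, including the fixed point 0).
n − c = 269 − 3 = 266; sign = (−1)^266 = +1.
Zolotarev: (148|269) = +1, matching the cycle-count sign.

+1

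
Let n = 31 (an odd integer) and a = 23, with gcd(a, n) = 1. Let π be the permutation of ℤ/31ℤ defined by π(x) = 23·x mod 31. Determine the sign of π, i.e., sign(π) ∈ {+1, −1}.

Start at x=23: 23 → 2 → 15 → 4 → 30 → 8 → 29 → … (one orbit).
π_23 has 4 disjoint cycles with lengths [10, 10, 10, 1] on {0,…,30}.
Σ(ℓ_i−1) = 31−4 = 27; sign = (−1)^27 = -1.
(23|31)_J = -1 (Zolotarev's lemma cross-check).

-1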